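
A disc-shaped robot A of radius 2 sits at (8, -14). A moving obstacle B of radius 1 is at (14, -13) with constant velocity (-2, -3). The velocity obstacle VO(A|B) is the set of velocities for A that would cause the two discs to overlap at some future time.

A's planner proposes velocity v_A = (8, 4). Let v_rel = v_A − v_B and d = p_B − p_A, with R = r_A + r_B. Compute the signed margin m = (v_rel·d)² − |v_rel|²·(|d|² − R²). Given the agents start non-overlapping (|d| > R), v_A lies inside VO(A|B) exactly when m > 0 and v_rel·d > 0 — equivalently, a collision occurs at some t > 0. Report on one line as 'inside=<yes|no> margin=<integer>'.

d = (6, 1),  |d|² = 37;  R = 2+1 = 3,  c = 37−3² = 28
v_rel = (10, 7),  |v_rel|² = 149;  v_rel·d = (10)·(6) + (7)·(1) = 67
149·t² − 134·t + 28 = 0  ⇒  m = 67² − 149·28 = 317
m = 317 > 0,  v_rel·d = 67 > 0  ⇒  inside

inside=yes margin=317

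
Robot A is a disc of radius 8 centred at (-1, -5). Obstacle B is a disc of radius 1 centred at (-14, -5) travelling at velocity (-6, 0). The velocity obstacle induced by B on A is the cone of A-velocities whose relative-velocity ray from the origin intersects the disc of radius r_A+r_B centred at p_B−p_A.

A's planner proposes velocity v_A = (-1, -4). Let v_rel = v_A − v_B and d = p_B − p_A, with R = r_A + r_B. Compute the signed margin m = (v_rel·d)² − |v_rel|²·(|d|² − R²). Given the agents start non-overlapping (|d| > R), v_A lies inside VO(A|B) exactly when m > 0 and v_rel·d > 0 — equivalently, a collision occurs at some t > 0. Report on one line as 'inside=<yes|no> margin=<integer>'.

d = (-13, 0),  |d|² = 169;  R = 8+1 = 9,  c = 169−9² = 88
v_rel = (5, -4),  |v_rel|² = 41;  v_rel·d = (5)·(-13) + (-4)·(0) = -65
41·t² + 130·t + 88 = 0  ⇒  m = (-65)² − 41·88 = 617
m = 617 > 0,  v_rel·d = -65 < 0  ⇒  outside

inside=no margin=617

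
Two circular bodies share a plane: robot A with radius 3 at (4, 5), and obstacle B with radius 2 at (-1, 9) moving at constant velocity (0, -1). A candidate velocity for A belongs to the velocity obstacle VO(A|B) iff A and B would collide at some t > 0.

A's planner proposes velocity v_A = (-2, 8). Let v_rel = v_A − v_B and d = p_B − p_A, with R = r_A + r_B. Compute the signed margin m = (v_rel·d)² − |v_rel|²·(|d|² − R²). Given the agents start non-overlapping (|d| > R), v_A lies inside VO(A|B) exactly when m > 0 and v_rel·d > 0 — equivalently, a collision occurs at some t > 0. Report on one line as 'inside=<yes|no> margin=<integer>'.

d = (-5, 4),  |d|² = 41;  R = 3+2 = 5,  c = 41−5² = 16
v_rel = (-2, 9),  |v_rel|² = 85;  v_rel·d = (-2)·(-5) + (9)·(4) = 46
85·t² − 92·t + 16 = 0  ⇒  m = 46² − 85·16 = 756
m = 756 > 0,  v_rel·d = 46 > 0  ⇒  inside

inside=yes margin=756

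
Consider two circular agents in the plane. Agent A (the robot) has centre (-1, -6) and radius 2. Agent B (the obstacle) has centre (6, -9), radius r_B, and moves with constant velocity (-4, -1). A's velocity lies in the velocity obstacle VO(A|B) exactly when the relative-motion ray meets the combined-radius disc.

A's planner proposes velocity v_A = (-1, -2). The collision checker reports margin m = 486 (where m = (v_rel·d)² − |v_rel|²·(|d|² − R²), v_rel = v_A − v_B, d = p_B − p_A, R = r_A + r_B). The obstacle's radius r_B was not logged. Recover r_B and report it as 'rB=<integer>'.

m = 486
d = (7, -3);  v_rel = (3, -1),  |v_rel|² = 10
v_rel×d = (3)·(-3) − (-1)·(7) = -2
since m = R²·10 − (-2)²:  R² = (4 + 486) / 10 = 49
R = √49 = 7  ⇒  r_B = 7 − 2 = 5

rB=5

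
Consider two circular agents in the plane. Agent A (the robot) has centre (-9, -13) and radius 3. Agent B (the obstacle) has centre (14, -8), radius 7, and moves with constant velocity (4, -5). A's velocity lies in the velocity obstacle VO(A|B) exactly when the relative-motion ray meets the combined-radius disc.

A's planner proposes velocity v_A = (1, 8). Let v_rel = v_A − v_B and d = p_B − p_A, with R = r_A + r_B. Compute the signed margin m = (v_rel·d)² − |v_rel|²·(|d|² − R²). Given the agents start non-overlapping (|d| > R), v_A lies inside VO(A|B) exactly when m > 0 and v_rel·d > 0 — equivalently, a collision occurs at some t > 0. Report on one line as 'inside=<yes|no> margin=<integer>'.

d = (23, 5),  |d|² = 554;  R = 3+7 = 10,  c = 554−10² = 454
v_rel = (-3, 13),  |v_rel|² = 178;  v_rel·d = (-3)·(23) + (13)·(5) = -4
178·t² + 8·t + 454 = 0  ⇒  m = (-4)² − 178·454 = -80796
m = -80796 < 0,  v_rel·d = -4 < 0  ⇒  outside

inside=no margin=-80796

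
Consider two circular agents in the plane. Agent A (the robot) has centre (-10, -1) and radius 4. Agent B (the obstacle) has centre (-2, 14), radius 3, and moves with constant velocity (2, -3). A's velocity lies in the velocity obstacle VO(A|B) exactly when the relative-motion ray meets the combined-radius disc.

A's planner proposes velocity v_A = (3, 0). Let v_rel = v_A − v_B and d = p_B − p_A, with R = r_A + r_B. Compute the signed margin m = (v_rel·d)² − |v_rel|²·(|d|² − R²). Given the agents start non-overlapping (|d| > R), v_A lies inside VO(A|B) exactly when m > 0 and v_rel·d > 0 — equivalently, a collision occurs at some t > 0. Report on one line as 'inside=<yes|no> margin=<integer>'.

d = (8, 15),  |d|² = 289;  R = 4+3 = 7,  c = 289−7² = 240
v_rel = (1, 3),  |v_rel|² = 10;  v_rel·d = (1)·(8) + (3)·(15) = 53
10·t² − 106·t + 240 = 0  ⇒  m = 53² − 10·240 = 409
m = 409 > 0,  v_rel·d = 53 > 0  ⇒  inside

inside=yes margin=409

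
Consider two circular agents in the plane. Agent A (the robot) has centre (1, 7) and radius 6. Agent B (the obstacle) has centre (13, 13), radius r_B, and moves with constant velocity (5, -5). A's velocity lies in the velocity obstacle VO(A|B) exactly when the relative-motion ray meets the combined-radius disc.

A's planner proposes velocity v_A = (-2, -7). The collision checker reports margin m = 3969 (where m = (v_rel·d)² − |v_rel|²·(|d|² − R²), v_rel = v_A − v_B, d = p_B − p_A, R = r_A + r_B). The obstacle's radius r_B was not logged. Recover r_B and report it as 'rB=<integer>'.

m = 3969
d = (12, 6);  v_rel = (-7, -2),  |v_rel|² = 53
v_rel×d = (-7)·(6) − (-2)·(12) = -18
since m = R²·53 − (-18)²:  R² = (324 + 3969) / 53 = 81
R = √81 = 9  ⇒  r_B = 9 − 6 = 3

rB=3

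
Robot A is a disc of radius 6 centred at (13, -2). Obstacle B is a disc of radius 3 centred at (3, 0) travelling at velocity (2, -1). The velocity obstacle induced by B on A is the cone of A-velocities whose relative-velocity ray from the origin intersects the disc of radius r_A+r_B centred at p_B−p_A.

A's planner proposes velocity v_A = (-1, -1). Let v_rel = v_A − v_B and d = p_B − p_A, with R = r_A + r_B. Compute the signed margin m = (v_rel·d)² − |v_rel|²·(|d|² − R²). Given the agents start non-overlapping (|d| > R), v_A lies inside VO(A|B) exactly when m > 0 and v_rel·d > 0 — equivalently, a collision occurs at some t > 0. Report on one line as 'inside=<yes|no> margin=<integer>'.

d = (-10, 2),  |d|² = 104;  R = 6+3 = 9,  c = 104−9² = 23
v_rel = (-3, 0),  |v_rel|² = 9;  v_rel·d = (-3)·(-10) + (0)·(2) = 30
9·t² − 60·t + 23 = 0  ⇒  m = 30² − 9·23 = 693
m = 693 > 0,  v_rel·d = 30 > 0  ⇒  inside

inside=yes margin=693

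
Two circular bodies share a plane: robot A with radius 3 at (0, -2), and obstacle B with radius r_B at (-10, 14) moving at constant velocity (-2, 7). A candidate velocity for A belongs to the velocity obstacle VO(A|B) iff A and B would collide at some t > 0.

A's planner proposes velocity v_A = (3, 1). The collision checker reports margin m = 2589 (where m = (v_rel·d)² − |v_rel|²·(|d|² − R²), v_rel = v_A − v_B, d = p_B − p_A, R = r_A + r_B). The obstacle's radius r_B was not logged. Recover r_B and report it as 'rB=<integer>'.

m = 2589
d = (-10, 16);  v_rel = (5, -6),  |v_rel|² = 61
v_rel×d = (5)·(16) − (-6)·(-10) = 20
since m = R²·61 − 20²:  R² = (400 + 2589) / 61 = 49
R = √49 = 7  ⇒  r_B = 7 − 3 = 4

rB=4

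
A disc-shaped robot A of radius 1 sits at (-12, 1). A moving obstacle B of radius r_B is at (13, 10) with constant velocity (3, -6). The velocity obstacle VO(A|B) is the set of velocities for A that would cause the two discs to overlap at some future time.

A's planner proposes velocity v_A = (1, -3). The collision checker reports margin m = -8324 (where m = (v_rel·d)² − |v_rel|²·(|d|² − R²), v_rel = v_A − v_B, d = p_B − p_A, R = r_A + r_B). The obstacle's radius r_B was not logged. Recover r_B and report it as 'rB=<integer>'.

m = -8324
d = (25, 9);  v_rel = (-2, 3),  |v_rel|² = 13
v_rel×d = (-2)·(9) − (3)·(25) = -93
since m = R²·13 − (-93)²:  R² = (8649 + -8324) / 13 = 25
R = √25 = 5  ⇒  r_B = 5 − 1 = 4

rB=4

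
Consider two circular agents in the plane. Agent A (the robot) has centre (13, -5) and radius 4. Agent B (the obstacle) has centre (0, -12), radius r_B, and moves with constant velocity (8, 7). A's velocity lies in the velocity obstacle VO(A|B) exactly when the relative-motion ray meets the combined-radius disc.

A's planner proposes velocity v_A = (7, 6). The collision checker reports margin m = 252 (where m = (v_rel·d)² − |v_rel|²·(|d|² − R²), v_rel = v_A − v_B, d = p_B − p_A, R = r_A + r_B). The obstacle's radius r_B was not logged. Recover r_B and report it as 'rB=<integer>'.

m = 252
d = (-13, -7);  v_rel = (-1, -1),  |v_rel|² = 2
v_rel×d = (-1)·(-7) − (-1)·(-13) = -6
since m = R²·2 − (-6)²:  R² = (36 + 252) / 2 = 144
R = √144 = 12  ⇒  r_B = 12 − 4 = 8

rB=8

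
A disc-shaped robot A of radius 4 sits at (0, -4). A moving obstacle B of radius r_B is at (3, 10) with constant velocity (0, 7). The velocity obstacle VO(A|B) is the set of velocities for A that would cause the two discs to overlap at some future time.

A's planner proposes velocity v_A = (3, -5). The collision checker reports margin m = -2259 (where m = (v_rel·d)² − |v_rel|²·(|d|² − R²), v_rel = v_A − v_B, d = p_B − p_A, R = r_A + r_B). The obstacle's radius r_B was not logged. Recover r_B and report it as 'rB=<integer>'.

m = -2259
d = (3, 14);  v_rel = (3, -12),  |v_rel|² = 153
v_rel×d = (3)·(14) − (-12)·(3) = 78
since m = R²·153 − 78²:  R² = (6084 + -2259) / 153 = 25
R = √25 = 5  ⇒  r_B = 5 − 4 = 1

rB=1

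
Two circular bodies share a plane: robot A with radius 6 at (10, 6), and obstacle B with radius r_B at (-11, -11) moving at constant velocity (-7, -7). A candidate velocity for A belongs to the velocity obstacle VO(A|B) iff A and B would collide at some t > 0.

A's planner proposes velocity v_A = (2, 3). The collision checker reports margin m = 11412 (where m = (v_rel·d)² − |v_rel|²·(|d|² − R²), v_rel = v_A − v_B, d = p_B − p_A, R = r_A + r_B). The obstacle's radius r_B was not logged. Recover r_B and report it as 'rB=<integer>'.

m = 11412
d = (-21, -17);  v_rel = (9, 10),  |v_rel|² = 181
v_rel×d = (9)·(-17) − (10)·(-21) = 57
since m = R²·181 − 57²:  R² = (3249 + 11412) / 181 = 81
R = √81 = 9  ⇒  r_B = 9 − 6 = 3

rB=3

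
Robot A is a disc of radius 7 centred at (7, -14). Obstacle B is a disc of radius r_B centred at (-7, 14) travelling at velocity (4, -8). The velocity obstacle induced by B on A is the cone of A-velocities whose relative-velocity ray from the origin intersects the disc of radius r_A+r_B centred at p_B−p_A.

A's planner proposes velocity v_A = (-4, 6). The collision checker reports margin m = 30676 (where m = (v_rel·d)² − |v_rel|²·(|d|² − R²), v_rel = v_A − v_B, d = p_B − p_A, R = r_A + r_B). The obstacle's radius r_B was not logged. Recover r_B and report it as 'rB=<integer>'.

m = 30676
d = (-14, 28);  v_rel = (-8, 14),  |v_rel|² = 260
v_rel×d = (-8)·(28) − (14)·(-14) = -28
since m = R²·260 − (-28)²:  R² = (784 + 30676) / 260 = 121
R = √121 = 11  ⇒  r_B = 11 − 7 = 4

rB=4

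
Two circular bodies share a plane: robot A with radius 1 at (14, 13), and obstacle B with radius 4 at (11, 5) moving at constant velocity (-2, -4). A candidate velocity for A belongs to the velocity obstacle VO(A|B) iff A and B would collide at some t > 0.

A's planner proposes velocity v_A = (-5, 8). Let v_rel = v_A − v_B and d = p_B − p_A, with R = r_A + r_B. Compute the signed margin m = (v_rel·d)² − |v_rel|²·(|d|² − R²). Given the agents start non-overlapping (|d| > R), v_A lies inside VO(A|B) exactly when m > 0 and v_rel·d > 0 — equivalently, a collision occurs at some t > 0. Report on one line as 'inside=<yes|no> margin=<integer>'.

d = (-3, -8),  |d|² = 73;  R = 1+4 = 5,  c = 73−5² = 48
v_rel = (-3, 12),  |v_rel|² = 153;  v_rel·d = (-3)·(-3) + (12)·(-8) = -87
153·t² + 174·t + 48 = 0  ⇒  m = (-87)² − 153·48 = 225
m = 225 > 0,  v_rel·d = -87 < 0  ⇒  outside

inside=no margin=225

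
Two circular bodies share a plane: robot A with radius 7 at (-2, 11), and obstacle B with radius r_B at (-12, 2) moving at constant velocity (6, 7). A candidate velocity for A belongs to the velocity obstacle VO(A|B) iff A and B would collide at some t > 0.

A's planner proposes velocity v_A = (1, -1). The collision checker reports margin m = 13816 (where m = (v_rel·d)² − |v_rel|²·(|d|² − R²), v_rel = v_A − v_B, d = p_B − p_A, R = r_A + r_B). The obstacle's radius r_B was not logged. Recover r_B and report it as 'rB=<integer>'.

m = 13816
d = (-10, -9);  v_rel = (-5, -8),  |v_rel|² = 89
v_rel×d = (-5)·(-9) − (-8)·(-10) = -35
since m = R²·89 − (-35)²:  R² = (1225 + 13816) / 89 = 169
R = √169 = 13  ⇒  r_B = 13 − 7 = 6

rB=6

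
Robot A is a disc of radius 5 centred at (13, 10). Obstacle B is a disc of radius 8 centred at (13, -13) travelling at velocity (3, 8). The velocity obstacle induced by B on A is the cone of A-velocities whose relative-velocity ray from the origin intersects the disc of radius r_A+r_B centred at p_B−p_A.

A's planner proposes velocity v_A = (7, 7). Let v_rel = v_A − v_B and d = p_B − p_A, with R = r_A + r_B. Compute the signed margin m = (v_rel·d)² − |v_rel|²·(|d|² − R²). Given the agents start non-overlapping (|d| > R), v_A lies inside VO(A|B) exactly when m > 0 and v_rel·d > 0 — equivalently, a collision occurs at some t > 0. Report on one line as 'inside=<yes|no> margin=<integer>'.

d = (0, -23),  |d|² = 529;  R = 5+8 = 13,  c = 529−13² = 360
v_rel = (4, -1),  |v_rel|² = 17;  v_rel·d = (4)·(0) + (-1)·(-23) = 23
17·t² − 46·t + 360 = 0  ⇒  m = 23² − 17·360 = -5591
m = -5591 < 0,  v_rel·d = 23 > 0  ⇒  outside

inside=no margin=-5591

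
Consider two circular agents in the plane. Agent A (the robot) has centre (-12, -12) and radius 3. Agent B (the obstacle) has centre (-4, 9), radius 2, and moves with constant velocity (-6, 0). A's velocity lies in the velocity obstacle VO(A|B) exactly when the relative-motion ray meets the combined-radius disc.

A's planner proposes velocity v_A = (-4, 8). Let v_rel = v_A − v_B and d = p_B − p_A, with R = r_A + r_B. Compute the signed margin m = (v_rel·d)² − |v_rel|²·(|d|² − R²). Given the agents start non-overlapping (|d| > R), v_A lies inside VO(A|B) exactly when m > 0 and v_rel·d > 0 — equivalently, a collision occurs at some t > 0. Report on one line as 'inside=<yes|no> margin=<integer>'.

d = (8, 21),  |d|² = 505;  R = 3+2 = 5,  c = 505−5² = 480
v_rel = (2, 8),  |v_rel|² = 68;  v_rel·d = (2)·(8) + (8)·(21) = 184
68·t² − 368·t + 480 = 0  ⇒  m = 184² − 68·480 = 1216
m = 1216 > 0,  v_rel·d = 184 > 0  ⇒  inside

inside=yes margin=1216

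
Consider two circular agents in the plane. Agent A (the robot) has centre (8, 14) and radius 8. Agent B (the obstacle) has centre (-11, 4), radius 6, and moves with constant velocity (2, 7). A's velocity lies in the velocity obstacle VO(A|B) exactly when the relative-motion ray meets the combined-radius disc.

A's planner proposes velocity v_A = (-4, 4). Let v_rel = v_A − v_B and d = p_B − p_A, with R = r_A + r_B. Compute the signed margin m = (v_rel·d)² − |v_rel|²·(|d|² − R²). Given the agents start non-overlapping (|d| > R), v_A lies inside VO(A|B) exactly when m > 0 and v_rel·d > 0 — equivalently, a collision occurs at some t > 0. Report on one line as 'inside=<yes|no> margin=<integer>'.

d = (-19, -10),  |d|² = 461;  R = 8+6 = 14,  c = 461−14² = 265
v_rel = (-6, -3),  |v_rel|² = 45;  v_rel·d = (-6)·(-19) + (-3)·(-10) = 144
45·t² − 288·t + 265 = 0  ⇒  m = 144² − 45·265 = 8811
m = 8811 > 0,  v_rel·d = 144 > 0  ⇒  inside

inside=yes margin=8811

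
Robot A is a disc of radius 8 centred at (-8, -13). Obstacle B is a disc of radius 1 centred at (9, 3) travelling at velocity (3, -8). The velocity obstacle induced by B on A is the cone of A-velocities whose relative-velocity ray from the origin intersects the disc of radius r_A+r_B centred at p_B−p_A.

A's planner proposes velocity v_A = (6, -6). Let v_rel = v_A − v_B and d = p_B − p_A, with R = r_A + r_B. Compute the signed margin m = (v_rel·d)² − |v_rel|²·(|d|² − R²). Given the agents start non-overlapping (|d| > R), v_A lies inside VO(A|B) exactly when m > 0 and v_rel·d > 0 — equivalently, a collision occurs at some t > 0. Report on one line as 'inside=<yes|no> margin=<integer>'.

d = (17, 16),  |d|² = 545;  R = 8+1 = 9,  c = 545−9² = 464
v_rel = (3, 2),  |v_rel|² = 13;  v_rel·d = (3)·(17) + (2)·(16) = 83
13·t² − 166·t + 464 = 0  ⇒  m = 83² − 13·464 = 857
m = 857 > 0,  v_rel·d = 83 > 0  ⇒  inside

inside=yes margin=857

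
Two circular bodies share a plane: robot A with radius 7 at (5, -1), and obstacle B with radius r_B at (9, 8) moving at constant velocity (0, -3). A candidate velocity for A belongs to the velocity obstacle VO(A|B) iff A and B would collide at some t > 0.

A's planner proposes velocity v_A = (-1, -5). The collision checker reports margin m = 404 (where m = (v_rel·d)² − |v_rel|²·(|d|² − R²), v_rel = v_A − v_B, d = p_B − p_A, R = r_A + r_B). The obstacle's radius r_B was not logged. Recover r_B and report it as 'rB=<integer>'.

m = 404
d = (4, 9);  v_rel = (-1, -2),  |v_rel|² = 5
v_rel×d = (-1)·(9) − (-2)·(4) = -1
since m = R²·5 − (-1)²:  R² = (1 + 404) / 5 = 81
R = √81 = 9  ⇒  r_B = 9 − 7 = 2

rB=2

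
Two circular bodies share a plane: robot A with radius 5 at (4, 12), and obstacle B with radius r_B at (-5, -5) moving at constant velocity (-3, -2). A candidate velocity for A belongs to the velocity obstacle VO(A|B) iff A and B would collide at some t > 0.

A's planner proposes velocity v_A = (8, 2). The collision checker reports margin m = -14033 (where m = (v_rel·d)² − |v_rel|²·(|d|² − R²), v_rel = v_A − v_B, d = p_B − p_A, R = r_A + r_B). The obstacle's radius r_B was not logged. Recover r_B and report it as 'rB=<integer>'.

m = -14033
d = (-9, -17);  v_rel = (11, 4),  |v_rel|² = 137
v_rel×d = (11)·(-17) − (4)·(-9) = -151
since m = R²·137 − (-151)²:  R² = (22801 + -14033) / 137 = 64
R = √64 = 8  ⇒  r_B = 8 − 5 = 3

rB=3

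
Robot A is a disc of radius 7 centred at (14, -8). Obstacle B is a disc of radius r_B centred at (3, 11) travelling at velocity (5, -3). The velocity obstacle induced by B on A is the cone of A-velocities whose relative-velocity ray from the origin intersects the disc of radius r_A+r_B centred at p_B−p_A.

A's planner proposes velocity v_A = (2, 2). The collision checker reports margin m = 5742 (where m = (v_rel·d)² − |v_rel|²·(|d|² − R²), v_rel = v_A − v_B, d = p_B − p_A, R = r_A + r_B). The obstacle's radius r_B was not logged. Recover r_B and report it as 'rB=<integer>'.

m = 5742
d = (-11, 19);  v_rel = (-3, 5),  |v_rel|² = 34
v_rel×d = (-3)·(19) − (5)·(-11) = -2
since m = R²·34 − (-2)²:  R² = (4 + 5742) / 34 = 169
R = √169 = 13  ⇒  r_B = 13 − 7 = 6

rB=6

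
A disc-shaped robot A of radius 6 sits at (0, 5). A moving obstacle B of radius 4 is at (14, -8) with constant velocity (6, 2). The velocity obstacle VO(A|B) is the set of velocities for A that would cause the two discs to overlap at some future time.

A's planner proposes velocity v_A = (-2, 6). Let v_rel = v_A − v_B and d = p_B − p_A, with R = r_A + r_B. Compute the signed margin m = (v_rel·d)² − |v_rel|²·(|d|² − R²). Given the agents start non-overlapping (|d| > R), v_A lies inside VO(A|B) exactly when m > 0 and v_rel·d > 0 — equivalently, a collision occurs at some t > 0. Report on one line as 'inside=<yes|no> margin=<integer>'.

d = (14, -13),  |d|² = 365;  R = 6+4 = 10,  c = 365−10² = 265
v_rel = (-8, 4),  |v_rel|² = 80;  v_rel·d = (-8)·(14) + (4)·(-13) = -164
80·t² + 328·t + 265 = 0  ⇒  m = (-164)² − 80·265 = 5696
m = 5696 > 0,  v_rel·d = -164 < 0  ⇒  outside

inside=no margin=5696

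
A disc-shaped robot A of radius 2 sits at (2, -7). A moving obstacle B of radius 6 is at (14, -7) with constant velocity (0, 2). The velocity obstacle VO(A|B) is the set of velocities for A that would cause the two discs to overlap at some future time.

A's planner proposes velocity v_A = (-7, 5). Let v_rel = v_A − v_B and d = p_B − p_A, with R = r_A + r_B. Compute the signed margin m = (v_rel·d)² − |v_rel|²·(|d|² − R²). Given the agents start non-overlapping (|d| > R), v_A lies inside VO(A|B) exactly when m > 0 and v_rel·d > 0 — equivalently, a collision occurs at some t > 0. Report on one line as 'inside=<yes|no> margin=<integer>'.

d = (12, 0),  |d|² = 144;  R = 2+6 = 8,  c = 144−8² = 80
v_rel = (-7, 3),  |v_rel|² = 58;  v_rel·d = (-7)·(12) + (3)·(0) = -84
58·t² + 168·t + 80 = 0  ⇒  m = (-84)² − 58·80 = 2416
m = 2416 > 0,  v_rel·d = -84 < 0  ⇒  outside

inside=no margin=2416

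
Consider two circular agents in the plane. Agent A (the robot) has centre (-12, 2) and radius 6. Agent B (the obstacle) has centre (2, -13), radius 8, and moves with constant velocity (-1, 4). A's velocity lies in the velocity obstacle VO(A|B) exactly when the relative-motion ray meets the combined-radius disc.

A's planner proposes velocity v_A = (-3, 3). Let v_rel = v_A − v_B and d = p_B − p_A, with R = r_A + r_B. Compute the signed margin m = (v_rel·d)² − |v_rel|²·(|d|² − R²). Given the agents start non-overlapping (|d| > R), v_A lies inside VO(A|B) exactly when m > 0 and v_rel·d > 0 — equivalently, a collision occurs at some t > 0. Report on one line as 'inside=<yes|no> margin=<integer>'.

d = (14, -15),  |d|² = 421;  R = 6+8 = 14,  c = 421−14² = 225
v_rel = (-2, -1),  |v_rel|² = 5;  v_rel·d = (-2)·(14) + (-1)·(-15) = -13
5·t² + 26·t + 225 = 0  ⇒  m = (-13)² − 5·225 = -956
m = -956 < 0,  v_rel·d = -13 < 0  ⇒  outside

inside=no margin=-956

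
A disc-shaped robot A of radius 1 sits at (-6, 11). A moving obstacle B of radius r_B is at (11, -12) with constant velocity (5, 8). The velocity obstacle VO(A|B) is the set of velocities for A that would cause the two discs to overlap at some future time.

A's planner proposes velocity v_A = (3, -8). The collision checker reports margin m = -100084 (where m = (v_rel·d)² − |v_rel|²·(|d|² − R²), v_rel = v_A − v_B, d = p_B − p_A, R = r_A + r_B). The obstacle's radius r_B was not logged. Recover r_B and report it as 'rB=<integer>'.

m = -100084
d = (17, -23);  v_rel = (-2, -16),  |v_rel|² = 260
v_rel×d = (-2)·(-23) − (-16)·(17) = 318
since m = R²·260 − 318²:  R² = (101124 + -100084) / 260 = 4
R = √4 = 2  ⇒  r_B = 2 − 1 = 1

rB=1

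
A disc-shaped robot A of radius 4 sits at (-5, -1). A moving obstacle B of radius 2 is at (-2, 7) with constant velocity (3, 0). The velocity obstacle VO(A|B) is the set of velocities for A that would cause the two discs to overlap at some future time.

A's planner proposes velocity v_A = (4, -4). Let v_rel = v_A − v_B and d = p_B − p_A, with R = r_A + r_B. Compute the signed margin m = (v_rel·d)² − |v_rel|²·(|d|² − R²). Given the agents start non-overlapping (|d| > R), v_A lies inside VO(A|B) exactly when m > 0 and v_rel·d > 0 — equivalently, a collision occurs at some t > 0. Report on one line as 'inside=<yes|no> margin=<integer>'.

d = (3, 8),  |d|² = 73;  R = 4+2 = 6,  c = 73−6² = 37
v_rel = (1, -4),  |v_rel|² = 17;  v_rel·d = (1)·(3) + (-4)·(8) = -29
17·t² + 58·t + 37 = 0  ⇒  m = (-29)² − 17·37 = 212
m = 212 > 0,  v_rel·d = -29 < 0  ⇒  outside

inside=no margin=212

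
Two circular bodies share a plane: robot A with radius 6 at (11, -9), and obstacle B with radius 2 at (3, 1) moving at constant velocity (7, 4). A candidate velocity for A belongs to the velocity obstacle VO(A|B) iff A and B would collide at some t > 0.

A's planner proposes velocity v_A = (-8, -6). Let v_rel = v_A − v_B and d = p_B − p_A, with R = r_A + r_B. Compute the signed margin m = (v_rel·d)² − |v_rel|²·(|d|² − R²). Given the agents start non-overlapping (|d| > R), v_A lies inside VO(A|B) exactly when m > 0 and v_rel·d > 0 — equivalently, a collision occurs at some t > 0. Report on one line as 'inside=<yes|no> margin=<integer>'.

d = (-8, 10),  |d|² = 164;  R = 6+2 = 8,  c = 164−8² = 100
v_rel = (-15, -10),  |v_rel|² = 325;  v_rel·d = (-15)·(-8) + (-10)·(10) = 20
325·t² − 40·t + 100 = 0  ⇒  m = 20² − 325·100 = -32100
m = -32100 < 0,  v_rel·d = 20 > 0  ⇒  outside

inside=no margin=-32100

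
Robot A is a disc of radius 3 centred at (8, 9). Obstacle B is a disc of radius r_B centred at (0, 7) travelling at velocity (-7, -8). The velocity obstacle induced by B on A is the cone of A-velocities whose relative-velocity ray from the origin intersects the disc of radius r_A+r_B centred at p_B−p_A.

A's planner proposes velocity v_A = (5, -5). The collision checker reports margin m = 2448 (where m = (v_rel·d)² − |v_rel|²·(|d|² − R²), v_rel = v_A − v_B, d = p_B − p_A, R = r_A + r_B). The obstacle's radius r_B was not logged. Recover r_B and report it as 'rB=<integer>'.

m = 2448
d = (-8, -2);  v_rel = (12, 3),  |v_rel|² = 153
v_rel×d = (12)·(-2) − (3)·(-8) = 0
since m = R²·153 − 0²:  R² = (0 + 2448) / 153 = 16
R = √16 = 4  ⇒  r_B = 4 − 3 = 1

rB=1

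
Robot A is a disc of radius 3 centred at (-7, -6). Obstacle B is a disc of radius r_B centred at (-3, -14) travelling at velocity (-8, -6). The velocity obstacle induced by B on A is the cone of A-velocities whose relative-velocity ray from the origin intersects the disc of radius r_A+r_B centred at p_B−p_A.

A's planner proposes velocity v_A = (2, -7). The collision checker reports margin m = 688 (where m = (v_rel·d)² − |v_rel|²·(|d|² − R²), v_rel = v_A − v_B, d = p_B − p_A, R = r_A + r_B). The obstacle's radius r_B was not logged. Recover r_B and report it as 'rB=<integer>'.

m = 688
d = (4, -8);  v_rel = (10, -1),  |v_rel|² = 101
v_rel×d = (10)·(-8) − (-1)·(4) = -76
since m = R²·101 − (-76)²:  R² = (5776 + 688) / 101 = 64
R = √64 = 8  ⇒  r_B = 8 − 3 = 5

rB=5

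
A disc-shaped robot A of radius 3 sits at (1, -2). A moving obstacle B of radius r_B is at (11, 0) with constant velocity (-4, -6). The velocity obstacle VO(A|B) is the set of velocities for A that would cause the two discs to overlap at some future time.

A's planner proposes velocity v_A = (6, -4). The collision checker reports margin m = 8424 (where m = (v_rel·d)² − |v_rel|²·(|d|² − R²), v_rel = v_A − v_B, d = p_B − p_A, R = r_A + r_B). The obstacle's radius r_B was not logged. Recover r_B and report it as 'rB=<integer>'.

m = 8424
d = (10, 2);  v_rel = (10, 2),  |v_rel|² = 104
v_rel×d = (10)·(2) − (2)·(10) = 0
since m = R²·104 − 0²:  R² = (0 + 8424) / 104 = 81
R = √81 = 9  ⇒  r_B = 9 − 3 = 6

rB=6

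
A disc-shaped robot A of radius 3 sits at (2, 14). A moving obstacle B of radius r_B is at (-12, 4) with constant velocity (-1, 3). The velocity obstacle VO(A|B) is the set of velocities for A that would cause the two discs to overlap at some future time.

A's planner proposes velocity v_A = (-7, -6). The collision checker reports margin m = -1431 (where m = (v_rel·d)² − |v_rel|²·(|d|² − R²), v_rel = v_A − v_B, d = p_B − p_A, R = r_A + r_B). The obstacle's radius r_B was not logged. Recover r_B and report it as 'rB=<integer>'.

m = -1431
d = (-14, -10);  v_rel = (-6, -9),  |v_rel|² = 117
v_rel×d = (-6)·(-10) − (-9)·(-14) = -66
since m = R²·117 − (-66)²:  R² = (4356 + -1431) / 117 = 25
R = √25 = 5  ⇒  r_B = 5 − 3 = 2

rB=2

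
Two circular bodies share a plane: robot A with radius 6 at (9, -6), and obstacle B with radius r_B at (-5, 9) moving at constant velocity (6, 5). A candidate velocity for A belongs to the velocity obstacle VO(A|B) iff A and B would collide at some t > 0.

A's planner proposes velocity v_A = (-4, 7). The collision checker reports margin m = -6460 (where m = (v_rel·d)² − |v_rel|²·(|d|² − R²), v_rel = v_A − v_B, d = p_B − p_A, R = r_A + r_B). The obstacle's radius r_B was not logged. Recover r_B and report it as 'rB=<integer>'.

m = -6460
d = (-14, 15);  v_rel = (-10, 2),  |v_rel|² = 104
v_rel×d = (-10)·(15) − (2)·(-14) = -122
since m = R²·104 − (-122)²:  R² = (14884 + -6460) / 104 = 81
R = √81 = 9  ⇒  r_B = 9 − 6 = 3

rB=3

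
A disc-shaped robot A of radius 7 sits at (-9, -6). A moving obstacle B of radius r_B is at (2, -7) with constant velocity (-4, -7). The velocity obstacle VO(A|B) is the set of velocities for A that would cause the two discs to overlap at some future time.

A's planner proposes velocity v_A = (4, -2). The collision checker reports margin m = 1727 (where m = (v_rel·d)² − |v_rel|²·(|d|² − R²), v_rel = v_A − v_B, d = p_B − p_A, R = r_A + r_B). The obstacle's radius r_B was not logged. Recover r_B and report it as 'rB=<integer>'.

m = 1727
d = (11, -1);  v_rel = (8, 5),  |v_rel|² = 89
v_rel×d = (8)·(-1) − (5)·(11) = -63
since m = R²·89 − (-63)²:  R² = (3969 + 1727) / 89 = 64
R = √64 = 8  ⇒  r_B = 8 − 7 = 1

rB=1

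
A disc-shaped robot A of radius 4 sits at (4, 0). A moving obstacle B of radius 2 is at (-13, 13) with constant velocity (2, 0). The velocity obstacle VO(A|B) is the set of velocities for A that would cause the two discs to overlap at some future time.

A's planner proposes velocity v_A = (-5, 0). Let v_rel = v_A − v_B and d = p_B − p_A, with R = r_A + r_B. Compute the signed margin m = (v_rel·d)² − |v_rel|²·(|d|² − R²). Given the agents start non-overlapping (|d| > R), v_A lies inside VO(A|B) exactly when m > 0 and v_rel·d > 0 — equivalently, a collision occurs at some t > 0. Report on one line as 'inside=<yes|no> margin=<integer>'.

d = (-17, 13),  |d|² = 458;  R = 4+2 = 6,  c = 458−6² = 422
v_rel = (-7, 0),  |v_rel|² = 49;  v_rel·d = (-7)·(-17) + (0)·(13) = 119
49·t² − 238·t + 422 = 0  ⇒  m = 119² − 49·422 = -6517
m = -6517 < 0,  v_rel·d = 119 > 0  ⇒  outside

inside=no margin=-6517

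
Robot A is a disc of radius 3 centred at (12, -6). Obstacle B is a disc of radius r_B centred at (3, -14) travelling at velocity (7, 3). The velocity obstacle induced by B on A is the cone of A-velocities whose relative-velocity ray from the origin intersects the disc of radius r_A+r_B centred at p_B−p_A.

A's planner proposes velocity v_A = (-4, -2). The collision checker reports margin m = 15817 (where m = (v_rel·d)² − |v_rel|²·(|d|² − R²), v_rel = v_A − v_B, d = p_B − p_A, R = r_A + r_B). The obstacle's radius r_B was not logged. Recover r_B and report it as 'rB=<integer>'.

m = 15817
d = (-9, -8);  v_rel = (-11, -5),  |v_rel|² = 146
v_rel×d = (-11)·(-8) − (-5)·(-9) = 43
since m = R²·146 − 43²:  R² = (1849 + 15817) / 146 = 121
R = √121 = 11  ⇒  r_B = 11 − 3 = 8

rB=8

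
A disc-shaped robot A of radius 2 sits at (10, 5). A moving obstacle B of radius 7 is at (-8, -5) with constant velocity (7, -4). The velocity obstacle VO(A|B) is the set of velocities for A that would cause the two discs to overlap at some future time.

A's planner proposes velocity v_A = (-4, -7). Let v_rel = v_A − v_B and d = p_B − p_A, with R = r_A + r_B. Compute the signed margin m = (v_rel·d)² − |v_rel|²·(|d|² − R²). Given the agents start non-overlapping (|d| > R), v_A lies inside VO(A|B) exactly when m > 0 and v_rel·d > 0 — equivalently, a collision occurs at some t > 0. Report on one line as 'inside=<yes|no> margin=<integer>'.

d = (-18, -10),  |d|² = 424;  R = 2+7 = 9,  c = 424−9² = 343
v_rel = (-11, -3),  |v_rel|² = 130;  v_rel·d = (-11)·(-18) + (-3)·(-10) = 228
130·t² − 456·t + 343 = 0  ⇒  m = 228² − 130·343 = 7394
m = 7394 > 0,  v_rel·d = 228 > 0  ⇒  inside

inside=yes margin=7394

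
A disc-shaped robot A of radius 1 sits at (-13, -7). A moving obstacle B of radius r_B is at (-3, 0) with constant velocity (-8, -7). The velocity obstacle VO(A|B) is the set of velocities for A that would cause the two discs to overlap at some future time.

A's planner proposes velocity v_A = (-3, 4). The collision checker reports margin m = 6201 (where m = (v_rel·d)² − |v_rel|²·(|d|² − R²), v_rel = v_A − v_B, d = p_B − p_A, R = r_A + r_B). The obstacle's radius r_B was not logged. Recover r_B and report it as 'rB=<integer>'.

m = 6201
d = (10, 7);  v_rel = (5, 11),  |v_rel|² = 146
v_rel×d = (5)·(7) − (11)·(10) = -75
since m = R²·146 − (-75)²:  R² = (5625 + 6201) / 146 = 81
R = √81 = 9  ⇒  r_B = 9 − 1 = 8

rB=8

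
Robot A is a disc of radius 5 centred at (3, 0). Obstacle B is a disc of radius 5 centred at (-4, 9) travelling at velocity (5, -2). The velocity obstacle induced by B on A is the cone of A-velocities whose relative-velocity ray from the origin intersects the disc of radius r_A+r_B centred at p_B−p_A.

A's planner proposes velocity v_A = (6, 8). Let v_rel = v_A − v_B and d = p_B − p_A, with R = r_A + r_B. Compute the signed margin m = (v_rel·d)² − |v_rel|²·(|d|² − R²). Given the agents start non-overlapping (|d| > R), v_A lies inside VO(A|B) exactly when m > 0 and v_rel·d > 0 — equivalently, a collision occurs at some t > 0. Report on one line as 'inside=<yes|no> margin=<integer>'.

d = (-7, 9),  |d|² = 130;  R = 5+5 = 10,  c = 130−10² = 30
v_rel = (1, 10),  |v_rel|² = 101;  v_rel·d = (1)·(-7) + (10)·(9) = 83
101·t² − 166·t + 30 = 0  ⇒  m = 83² − 101·30 = 3859
m = 3859 > 0,  v_rel·d = 83 > 0  ⇒  inside

inside=yes margin=3859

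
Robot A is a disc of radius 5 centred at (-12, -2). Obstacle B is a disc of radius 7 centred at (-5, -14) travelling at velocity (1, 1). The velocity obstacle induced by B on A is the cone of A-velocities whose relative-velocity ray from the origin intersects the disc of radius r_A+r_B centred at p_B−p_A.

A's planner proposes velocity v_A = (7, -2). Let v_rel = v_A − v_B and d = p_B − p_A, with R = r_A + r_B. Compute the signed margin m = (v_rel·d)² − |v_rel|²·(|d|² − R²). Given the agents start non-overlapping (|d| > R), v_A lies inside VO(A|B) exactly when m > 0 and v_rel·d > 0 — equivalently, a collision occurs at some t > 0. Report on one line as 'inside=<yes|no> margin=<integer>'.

d = (7, -12),  |d|² = 193;  R = 5+7 = 12,  c = 193−12² = 49
v_rel = (6, -3),  |v_rel|² = 45;  v_rel·d = (6)·(7) + (-3)·(-12) = 78
45·t² − 156·t + 49 = 0  ⇒  m = 78² − 45·49 = 3879
m = 3879 > 0,  v_rel·d = 78 > 0  ⇒  inside

inside=yes margin=3879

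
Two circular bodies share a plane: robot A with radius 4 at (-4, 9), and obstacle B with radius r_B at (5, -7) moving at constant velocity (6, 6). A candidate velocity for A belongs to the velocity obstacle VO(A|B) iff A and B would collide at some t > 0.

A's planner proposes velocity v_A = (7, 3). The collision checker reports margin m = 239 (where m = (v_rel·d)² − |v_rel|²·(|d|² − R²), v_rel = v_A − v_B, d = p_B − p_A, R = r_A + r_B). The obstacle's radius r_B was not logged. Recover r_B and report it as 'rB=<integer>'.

m = 239
d = (9, -16);  v_rel = (1, -3),  |v_rel|² = 10
v_rel×d = (1)·(-16) − (-3)·(9) = 11
since m = R²·10 − 11²:  R² = (121 + 239) / 10 = 36
R = √36 = 6  ⇒  r_B = 6 − 4 = 2

rB=2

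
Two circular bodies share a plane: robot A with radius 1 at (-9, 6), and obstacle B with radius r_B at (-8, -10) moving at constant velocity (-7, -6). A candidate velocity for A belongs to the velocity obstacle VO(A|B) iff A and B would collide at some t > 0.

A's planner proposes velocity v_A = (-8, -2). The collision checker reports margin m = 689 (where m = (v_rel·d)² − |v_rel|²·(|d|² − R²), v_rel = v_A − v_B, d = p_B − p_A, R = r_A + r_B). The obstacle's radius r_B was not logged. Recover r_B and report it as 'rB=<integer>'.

m = 689
d = (1, -16);  v_rel = (-1, 4),  |v_rel|² = 17
v_rel×d = (-1)·(-16) − (4)·(1) = 12
since m = R²·17 − 12²:  R² = (144 + 689) / 17 = 49
R = √49 = 7  ⇒  r_B = 7 − 1 = 6

rB=6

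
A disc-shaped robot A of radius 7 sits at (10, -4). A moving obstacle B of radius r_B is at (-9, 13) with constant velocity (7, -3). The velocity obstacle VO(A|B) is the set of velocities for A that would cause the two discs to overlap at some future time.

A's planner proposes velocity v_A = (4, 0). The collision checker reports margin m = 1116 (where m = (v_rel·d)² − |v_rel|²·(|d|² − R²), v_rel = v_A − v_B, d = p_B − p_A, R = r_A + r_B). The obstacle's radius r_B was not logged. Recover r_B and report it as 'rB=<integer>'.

m = 1116
d = (-19, 17);  v_rel = (-3, 3),  |v_rel|² = 18
v_rel×d = (-3)·(17) − (3)·(-19) = 6
since m = R²·18 − 6²:  R² = (36 + 1116) / 18 = 64
R = √64 = 8  ⇒  r_B = 8 − 7 = 1

rB=1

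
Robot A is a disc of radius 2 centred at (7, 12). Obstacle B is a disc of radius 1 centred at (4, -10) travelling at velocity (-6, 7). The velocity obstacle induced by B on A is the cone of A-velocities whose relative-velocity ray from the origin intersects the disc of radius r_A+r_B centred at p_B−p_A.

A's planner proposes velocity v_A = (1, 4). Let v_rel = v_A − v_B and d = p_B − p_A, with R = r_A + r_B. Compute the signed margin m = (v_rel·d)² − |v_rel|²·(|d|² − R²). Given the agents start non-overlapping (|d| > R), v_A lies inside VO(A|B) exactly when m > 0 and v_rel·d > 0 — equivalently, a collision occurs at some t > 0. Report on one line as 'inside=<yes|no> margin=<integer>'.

d = (-3, -22),  |d|² = 493;  R = 2+1 = 3,  c = 493−3² = 484
v_rel = (7, -3),  |v_rel|² = 58;  v_rel·d = (7)·(-3) + (-3)·(-22) = 45
58·t² − 90·t + 484 = 0  ⇒  m = 45² − 58·484 = -26047
m = -26047 < 0,  v_rel·d = 45 > 0  ⇒  outside

inside=no margin=-26047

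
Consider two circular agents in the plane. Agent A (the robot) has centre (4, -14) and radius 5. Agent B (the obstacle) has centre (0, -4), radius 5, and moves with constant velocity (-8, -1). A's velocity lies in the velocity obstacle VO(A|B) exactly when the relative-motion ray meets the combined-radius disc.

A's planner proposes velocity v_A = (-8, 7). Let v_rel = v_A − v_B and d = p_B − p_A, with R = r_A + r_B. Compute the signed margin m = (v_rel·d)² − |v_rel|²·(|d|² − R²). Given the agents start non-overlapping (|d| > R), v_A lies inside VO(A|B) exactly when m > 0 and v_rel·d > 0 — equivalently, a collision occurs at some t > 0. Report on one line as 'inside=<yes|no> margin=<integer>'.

d = (-4, 10),  |d|² = 116;  R = 5+5 = 10,  c = 116−10² = 16
v_rel = (0, 8),  |v_rel|² = 64;  v_rel·d = (0)·(-4) + (8)·(10) = 80
64·t² − 160·t + 16 = 0  ⇒  m = 80² − 64·16 = 5376
m = 5376 > 0,  v_rel·d = 80 > 0  ⇒  inside

inside=yes margin=5376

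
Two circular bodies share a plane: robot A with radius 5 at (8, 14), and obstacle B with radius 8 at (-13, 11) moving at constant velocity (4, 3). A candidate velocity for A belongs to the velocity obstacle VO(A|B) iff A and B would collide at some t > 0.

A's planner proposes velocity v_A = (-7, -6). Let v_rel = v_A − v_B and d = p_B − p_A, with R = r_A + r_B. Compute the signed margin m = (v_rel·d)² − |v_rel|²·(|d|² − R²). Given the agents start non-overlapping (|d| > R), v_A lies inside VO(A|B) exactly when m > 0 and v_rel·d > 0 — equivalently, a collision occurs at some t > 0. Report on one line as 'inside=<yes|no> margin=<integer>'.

d = (-21, -3),  |d|² = 450;  R = 5+8 = 13,  c = 450−13² = 281
v_rel = (-11, -9),  |v_rel|² = 202;  v_rel·d = (-11)·(-21) + (-9)·(-3) = 258
202·t² − 516·t + 281 = 0  ⇒  m = 258² − 202·281 = 9802
m = 9802 > 0,  v_rel·d = 258 > 0  ⇒  inside

inside=yes margin=9802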